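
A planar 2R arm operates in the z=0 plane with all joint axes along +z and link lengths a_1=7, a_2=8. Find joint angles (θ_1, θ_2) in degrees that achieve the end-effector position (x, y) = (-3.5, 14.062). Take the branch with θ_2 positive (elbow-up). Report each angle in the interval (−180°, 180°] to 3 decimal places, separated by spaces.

cos θ_2 = (209.9898−7²−8²)/(2·7·8) = 0.8660; θ_2 = 30.0051° (elbow-up)
β = atan2(14.0620,-3.5000) = 103.9768°; ψ = atan2(4.0006,13.9278) = 16.0261°
θ_1 = β − ψ = 87.9507°

87.951 30.005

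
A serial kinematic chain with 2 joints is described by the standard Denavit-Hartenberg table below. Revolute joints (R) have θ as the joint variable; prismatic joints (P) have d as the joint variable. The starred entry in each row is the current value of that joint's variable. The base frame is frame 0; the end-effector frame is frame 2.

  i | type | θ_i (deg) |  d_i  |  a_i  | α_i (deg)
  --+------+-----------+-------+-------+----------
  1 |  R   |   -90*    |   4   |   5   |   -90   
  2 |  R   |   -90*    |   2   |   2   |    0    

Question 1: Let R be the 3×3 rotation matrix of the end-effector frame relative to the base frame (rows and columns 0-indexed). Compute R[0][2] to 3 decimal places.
1.000

End-effector z-axis (col 2 of R) = (1.0000,0.0000,0.0000)
R[0][2] = 1.0000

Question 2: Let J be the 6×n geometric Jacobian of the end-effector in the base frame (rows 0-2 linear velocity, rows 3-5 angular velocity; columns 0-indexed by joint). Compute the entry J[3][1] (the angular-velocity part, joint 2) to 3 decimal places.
1.000

axis z_1 = (1.0000,0.0000,0.0000); lever o_n−o_1 = (2.0000,0.0000,2.0000)
cross product → J_v[:, 1] = (0.0000,-2.0000,-0.0000)
J_ω[:, 1] = z_1
entry J[3][1] = 1.0000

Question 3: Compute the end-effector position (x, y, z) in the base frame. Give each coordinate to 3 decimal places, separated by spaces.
2.000 -5.000 6.000

after link 1: o_1 = (0.0000, -5.0000, 4.0000)
after link 2: o_2 = (2.0000, -5.0000, 6.0000)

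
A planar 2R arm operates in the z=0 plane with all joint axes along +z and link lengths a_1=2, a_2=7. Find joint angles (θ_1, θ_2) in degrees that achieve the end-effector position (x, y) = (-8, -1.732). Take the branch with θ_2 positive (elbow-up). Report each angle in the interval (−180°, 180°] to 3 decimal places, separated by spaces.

cos θ_2 = (66.9998−2²−7²)/(2·2·7) = 0.5000; θ_2 = 60.0004° (elbow-up)
β = atan2(-1.7320,-8.0000) = -167.7840°; ψ = atan2(6.0622,5.5000) = 47.7840°
θ_1 = β − ψ = -215.5680°

144.432 60.000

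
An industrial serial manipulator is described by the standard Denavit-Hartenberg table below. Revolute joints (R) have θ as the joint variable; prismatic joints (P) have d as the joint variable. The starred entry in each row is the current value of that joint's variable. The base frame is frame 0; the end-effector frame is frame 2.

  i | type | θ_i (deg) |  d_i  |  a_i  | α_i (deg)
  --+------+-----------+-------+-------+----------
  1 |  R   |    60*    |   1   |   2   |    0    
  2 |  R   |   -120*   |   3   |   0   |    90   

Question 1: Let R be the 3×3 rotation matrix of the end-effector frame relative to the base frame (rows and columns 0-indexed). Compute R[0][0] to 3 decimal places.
End-effector x-axis (col 0 of R) = (0.5000,-0.8660,0.0000)
R[0][0] = 0.5000

0.500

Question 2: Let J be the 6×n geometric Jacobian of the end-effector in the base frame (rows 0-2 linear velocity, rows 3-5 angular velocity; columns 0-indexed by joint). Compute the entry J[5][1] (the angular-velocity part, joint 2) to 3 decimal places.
1.000

axis z_1 = (0.0000,0.0000,1.0000); lever o_n−o_1 = (0.0000,0.0000,3.0000)
cross product → J_v[:, 1] = (0.0000,0.0000,0.0000)
J_ω[:, 1] = z_1
entry J[5][1] = 1.0000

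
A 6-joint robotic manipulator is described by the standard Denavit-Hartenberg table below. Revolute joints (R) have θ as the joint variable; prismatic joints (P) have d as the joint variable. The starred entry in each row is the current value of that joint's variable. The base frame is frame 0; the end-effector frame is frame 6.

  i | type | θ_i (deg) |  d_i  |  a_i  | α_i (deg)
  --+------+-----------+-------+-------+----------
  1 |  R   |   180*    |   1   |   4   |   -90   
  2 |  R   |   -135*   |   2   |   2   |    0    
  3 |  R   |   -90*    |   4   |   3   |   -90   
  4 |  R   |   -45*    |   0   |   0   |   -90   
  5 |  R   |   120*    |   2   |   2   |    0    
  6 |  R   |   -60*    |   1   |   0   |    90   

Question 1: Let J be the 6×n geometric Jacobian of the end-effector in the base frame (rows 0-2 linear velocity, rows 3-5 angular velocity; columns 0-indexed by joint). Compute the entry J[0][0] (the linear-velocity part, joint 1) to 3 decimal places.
axis z_0 = ẑ; lever o_n−o_0 = (-0.6892,-3.1716,-1.9319)
cross product → J_v[:, 0] = (3.1716,-0.6892,0.0000)
J_ω[:, 0] = z_0
entry J[0][0] = 3.1716

3.172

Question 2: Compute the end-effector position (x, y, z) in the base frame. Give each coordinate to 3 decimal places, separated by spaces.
-0.689 -3.172 -1.932

after link 1: o_1 = (-4.0000, 0.0000, 1.0000)
after link 2: o_2 = (-2.5858, -2.0000, 2.4142)
after link 3: o_3 = (-0.4645, -6.0000, 0.2929)
after link 4: o_4 = (-0.4645, -6.0000, 0.2929)
after link 5: o_5 = (-1.1892, -3.8787, -1.4319)
after link 6: o_6 = (-0.6892, -3.1716, -1.9319)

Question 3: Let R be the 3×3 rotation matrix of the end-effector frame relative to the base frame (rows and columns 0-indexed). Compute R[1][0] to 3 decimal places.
End-effector x-axis (col 0 of R) = (-0.3624,-0.3536,-0.8624)
R[1][0] = -0.3536

-0.354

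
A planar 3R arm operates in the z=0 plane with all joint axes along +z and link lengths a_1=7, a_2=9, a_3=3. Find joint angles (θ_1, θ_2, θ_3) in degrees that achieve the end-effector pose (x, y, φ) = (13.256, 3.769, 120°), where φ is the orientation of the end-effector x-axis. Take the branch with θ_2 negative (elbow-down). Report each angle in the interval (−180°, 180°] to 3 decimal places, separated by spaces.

wrist centre = target − a_3·(cos φ, sin φ) = (14.7560, 1.1709)
cos θ_2 = (219.1106−7²−9²)/(2·7·9) = 0.7072; θ_2 = -44.9903° (elbow-down)
β = atan2(1.1709,14.7560) = 4.5370°; ψ = atan2(-6.3629,13.3650) = -25.4584°
θ_1 = β − ψ = 29.9954°
θ_3 = φ − θ_1 − θ_2 = 134.9949° (wrapped to (-180°,180°])

29.995 -44.990 134.995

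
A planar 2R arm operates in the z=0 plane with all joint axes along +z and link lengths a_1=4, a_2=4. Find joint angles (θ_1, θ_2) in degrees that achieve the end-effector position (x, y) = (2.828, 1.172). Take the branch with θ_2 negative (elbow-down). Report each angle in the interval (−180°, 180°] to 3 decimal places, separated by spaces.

cos θ_2 = (9.3712−4²−4²)/(2·4·4) = -0.7072; θ_2 = -135.0036° (elbow-down)
β = atan2(1.1720,2.8280) = 22.5104°; ψ = atan2(-2.8283,1.1714) = -67.5018°
θ_1 = β − ψ = 90.0122°

90.012 -135.004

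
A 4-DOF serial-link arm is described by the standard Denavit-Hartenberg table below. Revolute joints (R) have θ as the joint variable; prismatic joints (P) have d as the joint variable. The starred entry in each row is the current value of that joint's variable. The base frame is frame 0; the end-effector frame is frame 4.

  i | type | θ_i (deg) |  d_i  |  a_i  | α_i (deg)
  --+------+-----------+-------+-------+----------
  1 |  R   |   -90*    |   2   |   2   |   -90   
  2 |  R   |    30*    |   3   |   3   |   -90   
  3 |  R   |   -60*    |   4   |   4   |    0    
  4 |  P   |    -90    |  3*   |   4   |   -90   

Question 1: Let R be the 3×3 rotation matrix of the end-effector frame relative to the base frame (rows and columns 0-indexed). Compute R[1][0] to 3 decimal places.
End-effector x-axis (col 0 of R) = (0.5000,0.7500,0.4330)
R[1][0] = 0.7500

0.750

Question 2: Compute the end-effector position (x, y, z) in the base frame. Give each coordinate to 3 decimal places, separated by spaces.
after link 1: o_1 = (0.0000, -2.0000, 2.0000)
after link 2: o_2 = (3.0000, -4.5981, 0.5000)
after link 3: o_3 = (6.4641, -4.3301, -3.9641)
after link 4: o_4 = (8.4641, 0.1699, -4.8301)

8.464 0.170 -4.830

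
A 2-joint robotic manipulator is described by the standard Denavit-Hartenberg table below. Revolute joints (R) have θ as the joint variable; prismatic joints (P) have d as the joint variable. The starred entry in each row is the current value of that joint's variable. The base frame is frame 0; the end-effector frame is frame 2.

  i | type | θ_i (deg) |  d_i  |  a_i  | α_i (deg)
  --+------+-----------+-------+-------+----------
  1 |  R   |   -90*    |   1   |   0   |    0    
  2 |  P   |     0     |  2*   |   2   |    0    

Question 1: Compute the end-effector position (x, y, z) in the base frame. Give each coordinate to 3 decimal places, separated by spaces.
0.000 -2.000 3.000

after link 1: o_1 = (0.0000, 0.0000, 1.0000)
after link 2: o_2 = (0.0000, -2.0000, 3.0000)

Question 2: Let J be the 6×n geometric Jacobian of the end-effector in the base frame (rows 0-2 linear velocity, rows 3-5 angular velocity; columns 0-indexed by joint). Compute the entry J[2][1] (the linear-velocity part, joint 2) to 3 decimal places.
1.000

prismatic axis z_1 = (0.0000,0.0000,1.0000)
J_v[:, 1] = z_1; J_ω[:, 1] = (0,0,0)
entry J[2][1] = 1.0000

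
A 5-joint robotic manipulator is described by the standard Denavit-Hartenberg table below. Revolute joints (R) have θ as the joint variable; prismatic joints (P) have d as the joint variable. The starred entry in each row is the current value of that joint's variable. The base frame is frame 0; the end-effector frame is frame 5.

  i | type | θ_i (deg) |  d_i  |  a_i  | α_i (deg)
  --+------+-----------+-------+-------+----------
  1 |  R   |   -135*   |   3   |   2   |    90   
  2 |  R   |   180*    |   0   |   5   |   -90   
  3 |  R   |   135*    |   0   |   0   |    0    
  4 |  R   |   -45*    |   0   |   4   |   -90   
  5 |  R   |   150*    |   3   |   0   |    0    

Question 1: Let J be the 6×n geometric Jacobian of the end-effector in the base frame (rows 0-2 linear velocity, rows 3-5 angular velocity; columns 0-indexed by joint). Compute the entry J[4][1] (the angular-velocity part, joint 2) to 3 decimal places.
axis z_1 = (-0.7071,0.7071,0.0000); lever o_n−o_1 = (4.2426,-1.4142,-0.0000)
cross product → J_v[:, 1] = (-0.0000,-0.0000,-2.0000)
J_ω[:, 1] = z_1
entry J[4][1] = 0.7071

0.707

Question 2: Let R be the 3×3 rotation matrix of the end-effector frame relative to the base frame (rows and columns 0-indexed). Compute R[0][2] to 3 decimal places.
-0.707

End-effector z-axis (col 2 of R) = (-0.7071,-0.7071,-0.0000)
R[0][2] = -0.7071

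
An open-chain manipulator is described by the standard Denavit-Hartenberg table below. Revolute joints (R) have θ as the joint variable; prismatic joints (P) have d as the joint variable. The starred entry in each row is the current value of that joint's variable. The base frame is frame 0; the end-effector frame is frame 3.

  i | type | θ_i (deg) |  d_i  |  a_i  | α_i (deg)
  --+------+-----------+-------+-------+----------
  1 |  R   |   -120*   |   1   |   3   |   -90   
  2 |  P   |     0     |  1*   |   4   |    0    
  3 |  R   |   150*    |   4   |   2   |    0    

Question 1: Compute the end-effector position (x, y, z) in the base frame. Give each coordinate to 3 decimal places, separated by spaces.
after link 1: o_1 = (-1.5000, -2.5981, 1.0000)
after link 2: o_2 = (-2.6340, -6.5622, 1.0000)
after link 3: o_3 = (1.6962, -7.0622, 0.0000)

1.696 -7.062 0.000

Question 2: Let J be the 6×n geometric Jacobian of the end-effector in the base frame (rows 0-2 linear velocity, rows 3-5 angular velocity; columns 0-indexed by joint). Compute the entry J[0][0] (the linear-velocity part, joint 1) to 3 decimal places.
axis z_0 = ẑ; lever o_n−o_0 = (1.6962,-7.0622,0.0000)
cross product → J_v[:, 0] = (7.0622,1.6962,-0.0000)
J_ω[:, 0] = z_0
entry J[0][0] = 7.0622

7.062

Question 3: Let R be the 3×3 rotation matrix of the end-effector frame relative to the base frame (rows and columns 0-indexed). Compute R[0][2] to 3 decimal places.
0.866

End-effector z-axis (col 2 of R) = (0.8660,-0.5000,0.0000)
R[0][2] = 0.8660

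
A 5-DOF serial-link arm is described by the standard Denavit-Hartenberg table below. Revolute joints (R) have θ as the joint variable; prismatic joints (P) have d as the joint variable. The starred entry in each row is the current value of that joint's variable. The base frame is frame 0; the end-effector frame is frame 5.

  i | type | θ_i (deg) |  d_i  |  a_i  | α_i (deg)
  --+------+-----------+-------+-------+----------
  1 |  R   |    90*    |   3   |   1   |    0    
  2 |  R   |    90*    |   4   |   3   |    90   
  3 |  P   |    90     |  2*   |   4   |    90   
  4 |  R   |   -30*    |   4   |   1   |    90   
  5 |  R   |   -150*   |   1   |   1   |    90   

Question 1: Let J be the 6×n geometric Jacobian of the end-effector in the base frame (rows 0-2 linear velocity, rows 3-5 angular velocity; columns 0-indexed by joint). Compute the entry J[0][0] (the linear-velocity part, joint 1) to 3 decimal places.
axis z_0 = ẑ; lever o_n−o_0 = (-6.5000,2.0670,10.6160)
cross product → J_v[:, 0] = (-2.0670,-6.5000,0.0000)
J_ω[:, 0] = z_0
entry J[0][0] = -2.0670

-2.067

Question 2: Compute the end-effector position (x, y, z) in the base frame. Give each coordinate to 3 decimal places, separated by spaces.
after link 1: o_1 = (0.0000, 1.0000, 3.0000)
after link 2: o_2 = (-3.0000, 1.0000, 7.0000)
after link 3: o_3 = (-3.0000, 3.0000, 11.0000)
after link 4: o_4 = (-7.0000, 2.5000, 11.8660)
after link 5: o_5 = (-6.5000, 2.0670, 10.6160)

-6.500 2.067 10.616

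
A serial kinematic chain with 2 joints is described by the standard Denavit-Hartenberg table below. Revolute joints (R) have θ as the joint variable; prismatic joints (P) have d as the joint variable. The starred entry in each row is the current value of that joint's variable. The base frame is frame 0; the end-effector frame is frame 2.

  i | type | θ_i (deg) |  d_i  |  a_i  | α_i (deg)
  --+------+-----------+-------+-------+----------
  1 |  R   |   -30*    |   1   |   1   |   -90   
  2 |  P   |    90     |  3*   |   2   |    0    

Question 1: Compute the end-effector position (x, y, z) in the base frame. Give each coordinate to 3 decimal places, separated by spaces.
after link 1: o_1 = (0.8660, -0.5000, 1.0000)
after link 2: o_2 = (2.3660, 2.0981, -1.0000)

2.366 2.098 -1.000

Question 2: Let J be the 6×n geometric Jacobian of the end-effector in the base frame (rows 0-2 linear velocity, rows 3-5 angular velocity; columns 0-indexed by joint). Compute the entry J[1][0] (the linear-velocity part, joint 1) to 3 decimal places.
2.366

axis z_0 = ẑ; lever o_n−o_0 = (2.3660,2.0981,-1.0000)
cross product → J_v[:, 0] = (-2.0981,2.3660,0.0000)
J_ω[:, 0] = z_0
entry J[1][0] = 2.3660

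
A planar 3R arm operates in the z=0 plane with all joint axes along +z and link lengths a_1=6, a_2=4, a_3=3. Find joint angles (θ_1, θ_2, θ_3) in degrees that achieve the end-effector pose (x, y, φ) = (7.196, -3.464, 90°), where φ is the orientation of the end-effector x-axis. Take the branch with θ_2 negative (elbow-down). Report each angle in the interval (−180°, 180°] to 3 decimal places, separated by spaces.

-29.997 -30.008 150.005

wrist centre = target − a_3·(cos φ, sin φ) = (7.1960, -6.4640)
cos θ_2 = (93.5657−6²−4²)/(2·6·4) = 0.8660; θ_2 = -30.0084° (elbow-down)
β = atan2(-6.4640,7.1960) = -41.9326°; ψ = atan2(-2.0005,9.4638) = -11.9358°
θ_1 = β − ψ = -29.9969°
θ_3 = φ − θ_1 − θ_2 = 150.0052° (wrapped to (-180°,180°])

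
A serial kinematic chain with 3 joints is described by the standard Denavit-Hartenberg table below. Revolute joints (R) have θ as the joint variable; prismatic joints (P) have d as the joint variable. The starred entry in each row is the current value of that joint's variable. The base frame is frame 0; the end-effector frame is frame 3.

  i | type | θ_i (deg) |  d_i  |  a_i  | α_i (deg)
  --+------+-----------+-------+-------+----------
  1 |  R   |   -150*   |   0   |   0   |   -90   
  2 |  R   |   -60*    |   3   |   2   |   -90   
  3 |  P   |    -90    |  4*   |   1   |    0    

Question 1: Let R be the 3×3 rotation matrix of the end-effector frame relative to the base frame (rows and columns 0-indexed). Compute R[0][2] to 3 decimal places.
End-effector z-axis (col 2 of R) = (-0.7500,-0.4330,-0.5000)
R[0][2] = -0.7500

-0.750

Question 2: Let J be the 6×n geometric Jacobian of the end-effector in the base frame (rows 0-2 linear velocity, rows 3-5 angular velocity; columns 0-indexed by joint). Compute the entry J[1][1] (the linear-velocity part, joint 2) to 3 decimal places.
axis z_1 = (0.5000,-0.8660,0.0000); lever o_n−o_1 = (-1.8660,-5.6962,-0.2679)
cross product → J_v[:, 1] = (0.2321,0.1340,-4.4641)
J_ω[:, 1] = z_1
entry J[1][1] = 0.1340

0.134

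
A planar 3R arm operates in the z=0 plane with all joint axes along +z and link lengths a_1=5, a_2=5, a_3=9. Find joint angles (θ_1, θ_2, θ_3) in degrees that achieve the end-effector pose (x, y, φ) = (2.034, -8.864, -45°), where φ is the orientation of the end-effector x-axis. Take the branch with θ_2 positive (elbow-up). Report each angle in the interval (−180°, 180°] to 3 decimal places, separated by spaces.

wrist centre = target − a_3·(cos φ, sin φ) = (-4.3300, -2.5000)
cos θ_2 = (24.9988−5²−5²)/(2·5·5) = -0.5000; θ_2 = 120.0016° (elbow-up)
β = atan2(-2.5000,-4.3300) = -149.9987°; ψ = atan2(4.3301,2.4999) = 60.0008°
θ_1 = β − ψ = -209.9995°
θ_3 = φ − θ_1 − θ_2 = 44.9978° (wrapped to (-180°,180°])

150.001 120.002 44.998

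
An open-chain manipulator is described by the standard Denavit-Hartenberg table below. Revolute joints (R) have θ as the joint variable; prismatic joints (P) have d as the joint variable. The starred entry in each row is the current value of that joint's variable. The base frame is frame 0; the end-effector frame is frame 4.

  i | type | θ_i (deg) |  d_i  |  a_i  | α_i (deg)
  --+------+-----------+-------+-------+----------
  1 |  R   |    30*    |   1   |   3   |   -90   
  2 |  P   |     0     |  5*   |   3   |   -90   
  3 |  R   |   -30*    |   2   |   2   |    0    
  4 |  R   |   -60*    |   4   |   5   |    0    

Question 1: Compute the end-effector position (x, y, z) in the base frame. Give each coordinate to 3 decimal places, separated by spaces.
after link 1: o_1 = (2.5981, 1.5000, 1.0000)
after link 2: o_2 = (2.6962, 7.3301, 1.0000)
after link 3: o_3 = (3.6962, 9.0622, -1.0000)
after link 4: o_4 = (1.1962, 13.3923, -5.0000)

1.196 13.392 -5.000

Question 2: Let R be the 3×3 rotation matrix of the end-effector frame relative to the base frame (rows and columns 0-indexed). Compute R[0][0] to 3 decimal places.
End-effector x-axis (col 0 of R) = (-0.5000,0.8660,0.0000)
R[0][0] = -0.5000

-0.500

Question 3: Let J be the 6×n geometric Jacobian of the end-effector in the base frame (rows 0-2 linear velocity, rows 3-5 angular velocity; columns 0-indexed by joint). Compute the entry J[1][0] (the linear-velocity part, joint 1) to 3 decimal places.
1.196

axis z_0 = ẑ; lever o_n−o_0 = (1.1962,13.3923,-5.0000)
cross product → J_v[:, 0] = (-13.3923,1.1962,0.0000)
J_ω[:, 0] = z_0
entry J[1][0] = 1.1962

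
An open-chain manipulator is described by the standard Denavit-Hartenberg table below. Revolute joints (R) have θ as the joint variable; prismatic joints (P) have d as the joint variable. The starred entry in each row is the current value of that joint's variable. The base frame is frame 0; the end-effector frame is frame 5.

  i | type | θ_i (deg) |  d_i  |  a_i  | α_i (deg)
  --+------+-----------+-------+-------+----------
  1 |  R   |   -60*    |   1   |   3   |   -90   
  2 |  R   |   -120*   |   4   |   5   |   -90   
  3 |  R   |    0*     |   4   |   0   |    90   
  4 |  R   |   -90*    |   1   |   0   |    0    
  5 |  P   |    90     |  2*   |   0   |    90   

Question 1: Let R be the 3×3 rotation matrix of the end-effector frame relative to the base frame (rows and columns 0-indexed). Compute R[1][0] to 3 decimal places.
0.433

End-effector x-axis (col 0 of R) = (-0.2500,0.4330,0.8660)
R[1][0] = 0.4330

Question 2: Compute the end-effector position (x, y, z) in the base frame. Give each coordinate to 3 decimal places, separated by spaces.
after link 1: o_1 = (1.5000, -2.5981, 1.0000)
after link 2: o_2 = (3.7141, 1.5670, 5.3301)
after link 3: o_3 = (5.4462, -1.4330, 7.3301)
after link 4: o_4 = (6.3122, -0.9330, 7.3301)
after link 5: o_5 = (8.0442, 0.0670, 7.3301)

8.044 0.067 7.330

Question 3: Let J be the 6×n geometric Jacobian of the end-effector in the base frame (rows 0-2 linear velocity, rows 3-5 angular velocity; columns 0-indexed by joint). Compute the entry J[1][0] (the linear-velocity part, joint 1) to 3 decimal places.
axis z_0 = ẑ; lever o_n−o_0 = (8.0442,0.0670,7.3301)
cross product → J_v[:, 0] = (-0.0670,8.0442,0.0000)
J_ω[:, 0] = z_0
entry J[1][0] = 8.0442

8.044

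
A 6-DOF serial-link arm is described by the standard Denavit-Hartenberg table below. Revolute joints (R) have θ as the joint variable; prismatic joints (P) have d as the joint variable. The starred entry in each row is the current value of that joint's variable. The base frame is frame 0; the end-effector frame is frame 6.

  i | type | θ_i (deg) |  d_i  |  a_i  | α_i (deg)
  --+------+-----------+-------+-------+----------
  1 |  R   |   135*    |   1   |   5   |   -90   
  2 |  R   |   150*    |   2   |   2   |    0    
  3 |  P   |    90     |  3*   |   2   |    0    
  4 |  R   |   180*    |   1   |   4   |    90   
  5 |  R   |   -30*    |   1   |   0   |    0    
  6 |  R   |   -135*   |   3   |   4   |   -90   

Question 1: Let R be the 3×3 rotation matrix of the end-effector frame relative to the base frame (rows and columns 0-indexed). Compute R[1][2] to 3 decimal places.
0.775

End-effector z-axis (col 2 of R) = (0.5915,0.7745,-0.2241)
R[1][2] = 0.7745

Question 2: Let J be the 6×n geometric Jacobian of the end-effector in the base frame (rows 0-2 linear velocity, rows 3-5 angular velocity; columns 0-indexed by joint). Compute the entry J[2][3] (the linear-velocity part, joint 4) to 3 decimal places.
axis z_3 = (-0.7071,-0.7071,0.0000); lever o_n−o_3 = (-2.4727,2.5226,1.8820)
cross product → J_v[:, 3] = (-1.3307,1.3307,-3.5322)
J_ω[:, 3] = z_3
entry J[2][3] = -3.5322

-3.532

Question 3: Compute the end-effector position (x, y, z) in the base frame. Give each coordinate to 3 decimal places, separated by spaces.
-7.612 0.591 3.614

after link 1: o_1 = (-3.5355, 3.5355, 1.0000)
after link 2: o_2 = (-3.7250, 0.8966, 0.0000)
after link 3: o_3 = (-5.1392, -1.9319, 1.7321)
after link 4: o_4 = (-7.2605, -1.2247, -1.7321)
after link 5: o_5 = (-7.8729, -0.6124, -1.2321)
after link 6: o_6 = (-7.6120, 0.5908, 3.6140)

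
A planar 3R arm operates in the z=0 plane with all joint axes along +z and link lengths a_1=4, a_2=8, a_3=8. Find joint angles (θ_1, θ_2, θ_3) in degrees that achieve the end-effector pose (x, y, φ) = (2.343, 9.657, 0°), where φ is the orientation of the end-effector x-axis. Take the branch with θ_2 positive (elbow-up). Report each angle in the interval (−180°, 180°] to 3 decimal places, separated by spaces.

wrist centre = target − a_3·(cos φ, sin φ) = (-5.6570, 9.6570)
cos θ_2 = (125.2593−4²−8²)/(2·4·8) = 0.7072; θ_2 = 44.9943° (elbow-up)
β = atan2(9.6570,-5.6570) = 120.3615°; ψ = atan2(5.6563,9.6574) = 30.3573°
θ_1 = β − ψ = 90.0042°
θ_3 = φ − θ_1 − θ_2 = -134.9985° (wrapped to (-180°,180°])

90.004 44.994 -134.999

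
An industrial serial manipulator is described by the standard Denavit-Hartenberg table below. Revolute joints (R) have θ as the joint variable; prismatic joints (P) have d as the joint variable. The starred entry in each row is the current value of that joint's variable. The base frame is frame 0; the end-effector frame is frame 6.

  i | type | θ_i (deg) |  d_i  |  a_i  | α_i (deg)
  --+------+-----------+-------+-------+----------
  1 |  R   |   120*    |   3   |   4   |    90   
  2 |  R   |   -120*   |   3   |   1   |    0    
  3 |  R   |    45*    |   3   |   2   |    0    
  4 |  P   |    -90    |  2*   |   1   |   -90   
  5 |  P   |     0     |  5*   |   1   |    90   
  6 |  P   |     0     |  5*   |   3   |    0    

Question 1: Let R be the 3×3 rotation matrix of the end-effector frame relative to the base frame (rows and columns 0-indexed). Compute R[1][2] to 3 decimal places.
0.500

End-effector z-axis (col 2 of R) = (0.8660,0.5000,0.0000)
R[1][2] = 0.5000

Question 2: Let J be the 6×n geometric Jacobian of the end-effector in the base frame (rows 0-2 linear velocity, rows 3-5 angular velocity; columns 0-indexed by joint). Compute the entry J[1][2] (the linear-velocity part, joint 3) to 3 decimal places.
6.976

axis z_2 = (0.8660,0.5000,0.0000); lever o_n−o_2 = (10.1692,2.3864,-8.0556)
cross product → J_v[:, 2] = (-4.0278,6.9763,-3.0179)
J_ω[:, 2] = z_2
entry J[1][2] = 6.9763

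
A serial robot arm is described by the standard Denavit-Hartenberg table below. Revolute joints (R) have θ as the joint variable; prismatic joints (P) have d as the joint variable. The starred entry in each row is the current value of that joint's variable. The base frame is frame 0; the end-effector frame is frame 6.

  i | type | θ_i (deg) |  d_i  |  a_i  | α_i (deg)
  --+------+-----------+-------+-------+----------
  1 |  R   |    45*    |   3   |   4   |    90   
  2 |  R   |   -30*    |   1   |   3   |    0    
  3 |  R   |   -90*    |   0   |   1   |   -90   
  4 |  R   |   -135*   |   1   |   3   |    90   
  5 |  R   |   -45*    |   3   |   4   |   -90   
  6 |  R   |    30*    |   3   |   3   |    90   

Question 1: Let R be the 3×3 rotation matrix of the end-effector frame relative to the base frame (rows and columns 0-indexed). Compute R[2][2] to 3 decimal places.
End-effector z-axis (col 2 of R) = (-0.1678,0.3446,0.9236)
R[2][2] = 0.9236

0.924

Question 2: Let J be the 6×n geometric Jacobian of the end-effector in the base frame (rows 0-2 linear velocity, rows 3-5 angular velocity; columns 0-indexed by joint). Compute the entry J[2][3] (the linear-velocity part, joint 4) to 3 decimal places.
axis z_3 = (0.6124,0.6124,-0.5000); lever o_n−o_3 = (6.0195,-2.2674,7.6839)
cross product → J_v[:, 3] = (3.5717,-7.7151,-5.0746)
J_ω[:, 3] = z_3
entry J[2][3] = -5.0746

-5.075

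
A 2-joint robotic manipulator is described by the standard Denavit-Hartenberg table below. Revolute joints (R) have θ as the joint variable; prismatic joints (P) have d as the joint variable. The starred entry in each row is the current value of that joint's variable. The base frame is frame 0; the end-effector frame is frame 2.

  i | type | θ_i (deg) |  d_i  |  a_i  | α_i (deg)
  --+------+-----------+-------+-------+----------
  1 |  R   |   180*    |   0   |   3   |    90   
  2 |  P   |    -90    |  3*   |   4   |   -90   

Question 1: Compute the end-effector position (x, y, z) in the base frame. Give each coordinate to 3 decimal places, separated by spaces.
-3.000 3.000 -4.000

after link 1: o_1 = (-3.0000, 0.0000, 0.0000)
after link 2: o_2 = (-3.0000, 3.0000, -4.0000)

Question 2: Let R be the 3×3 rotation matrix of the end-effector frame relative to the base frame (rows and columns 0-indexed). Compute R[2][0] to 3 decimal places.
-1.000

End-effector x-axis (col 0 of R) = (-0.0000,0.0000,-1.0000)
R[2][0] = -1.0000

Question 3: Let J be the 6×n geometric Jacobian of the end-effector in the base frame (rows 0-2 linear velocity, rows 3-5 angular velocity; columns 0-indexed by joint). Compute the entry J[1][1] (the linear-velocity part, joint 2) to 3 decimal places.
prismatic axis z_1 = (0.0000,1.0000,0.0000)
J_v[:, 1] = z_1; J_ω[:, 1] = (0,0,0)
entry J[1][1] = 1.0000

1.000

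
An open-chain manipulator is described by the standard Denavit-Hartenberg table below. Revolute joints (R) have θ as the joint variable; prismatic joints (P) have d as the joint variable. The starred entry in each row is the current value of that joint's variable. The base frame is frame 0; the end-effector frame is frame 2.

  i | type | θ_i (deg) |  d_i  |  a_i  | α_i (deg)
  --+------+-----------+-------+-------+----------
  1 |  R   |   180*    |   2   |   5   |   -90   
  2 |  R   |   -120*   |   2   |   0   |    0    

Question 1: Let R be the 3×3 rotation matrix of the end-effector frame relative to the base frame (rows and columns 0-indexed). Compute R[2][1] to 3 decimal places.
0.500

End-effector y-axis (col 1 of R) = (-0.8660,0.0000,0.5000)
R[2][1] = 0.5000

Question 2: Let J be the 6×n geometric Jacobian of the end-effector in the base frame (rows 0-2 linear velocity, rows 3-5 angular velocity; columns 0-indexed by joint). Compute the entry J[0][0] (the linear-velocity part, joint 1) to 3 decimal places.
2.000

axis z_0 = ẑ; lever o_n−o_0 = (-5.0000,-2.0000,2.0000)
cross product → J_v[:, 0] = (2.0000,-5.0000,0.0000)
J_ω[:, 0] = z_0
entry J[0][0] = 2.0000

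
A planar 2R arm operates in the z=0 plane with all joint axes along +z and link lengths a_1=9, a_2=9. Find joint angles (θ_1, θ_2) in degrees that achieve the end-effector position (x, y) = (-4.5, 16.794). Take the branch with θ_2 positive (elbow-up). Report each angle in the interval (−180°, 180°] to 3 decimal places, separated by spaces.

89.997 30.005

cos θ_2 = (302.2884−9²−9²)/(2·9·9) = 0.8660; θ_2 = 30.0054° (elbow-up)
β = atan2(16.7940,-4.5000) = 105.0002°; ψ = atan2(4.5007,16.7938) = 15.0027°
θ_1 = β − ψ = 89.9975°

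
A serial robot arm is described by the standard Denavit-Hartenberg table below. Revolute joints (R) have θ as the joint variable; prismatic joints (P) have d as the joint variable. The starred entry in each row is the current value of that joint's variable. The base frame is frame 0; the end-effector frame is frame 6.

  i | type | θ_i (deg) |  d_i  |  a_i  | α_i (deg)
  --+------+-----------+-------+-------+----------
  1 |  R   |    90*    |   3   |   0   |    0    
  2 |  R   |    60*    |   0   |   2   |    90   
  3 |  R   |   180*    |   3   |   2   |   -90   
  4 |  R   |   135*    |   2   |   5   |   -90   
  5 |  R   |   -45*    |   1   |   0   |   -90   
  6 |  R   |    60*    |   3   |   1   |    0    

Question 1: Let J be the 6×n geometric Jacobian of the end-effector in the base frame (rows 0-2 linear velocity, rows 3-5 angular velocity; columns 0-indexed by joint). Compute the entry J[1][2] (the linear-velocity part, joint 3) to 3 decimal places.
0.116

axis z_2 = (0.5000,0.8660,0.0000); lever o_n−o_2 = (-4.0228,-0.2072,-0.2322)
cross product → J_v[:, 2] = (-0.2011,0.1161,3.3803)
J_ω[:, 2] = z_2
entry J[1][2] = 0.1161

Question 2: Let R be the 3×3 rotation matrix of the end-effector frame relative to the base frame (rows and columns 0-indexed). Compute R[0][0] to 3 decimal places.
-0.117

End-effector x-axis (col 0 of R) = (-0.1174,-0.9280,-0.3536)
R[0][0] = -0.1174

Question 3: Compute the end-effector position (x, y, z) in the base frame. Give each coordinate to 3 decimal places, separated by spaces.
-5.755 0.793 2.768

after link 1: o_1 = (0.0000, 0.0000, 3.0000)
after link 2: o_2 = (-1.7321, 1.0000, 3.0000)
after link 3: o_3 = (1.5000, 2.5981, 3.0000)
after link 4: o_4 = (-3.3296, 1.3040, 1.0000)
after link 5: o_5 = (-3.5884, 2.2699, 1.0000)
after link 6: o_6 = (-5.7548, 0.7928, 2.7678)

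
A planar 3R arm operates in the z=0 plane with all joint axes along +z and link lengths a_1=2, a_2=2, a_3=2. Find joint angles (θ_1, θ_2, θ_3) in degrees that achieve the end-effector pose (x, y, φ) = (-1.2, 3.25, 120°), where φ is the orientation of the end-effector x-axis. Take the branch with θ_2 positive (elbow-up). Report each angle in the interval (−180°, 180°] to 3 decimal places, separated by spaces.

wrist centre = target − a_3·(cos φ, sin φ) = (-0.2000, 1.5179)
cos θ_2 = (2.3442−2²−2²)/(2·2·2) = -0.7070; θ_2 = 134.9896° (elbow-up)
β = atan2(1.5179,-0.2000) = 97.5059°; ψ = atan2(1.4145,0.5860) = 67.4948°
θ_1 = β − ψ = 30.0111°
θ_3 = φ − θ_1 − θ_2 = -45.0007° (wrapped to (-180°,180°])

30.011 134.990 -45.001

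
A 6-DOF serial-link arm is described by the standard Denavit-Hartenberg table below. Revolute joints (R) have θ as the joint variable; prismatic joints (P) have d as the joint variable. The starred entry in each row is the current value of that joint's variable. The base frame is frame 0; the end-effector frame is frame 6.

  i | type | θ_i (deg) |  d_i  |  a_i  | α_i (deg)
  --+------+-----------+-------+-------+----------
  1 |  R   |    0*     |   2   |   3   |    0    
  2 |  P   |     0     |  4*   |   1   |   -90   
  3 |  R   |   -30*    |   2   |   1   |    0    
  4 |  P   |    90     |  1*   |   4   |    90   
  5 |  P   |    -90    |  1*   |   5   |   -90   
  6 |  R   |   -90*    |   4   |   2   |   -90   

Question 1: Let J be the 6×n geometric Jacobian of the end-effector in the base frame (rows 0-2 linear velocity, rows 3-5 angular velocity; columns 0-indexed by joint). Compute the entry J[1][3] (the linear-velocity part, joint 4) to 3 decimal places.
1.000

prismatic axis z_3 = (0.0000,1.0000,0.0000)
J_v[:, 3] = z_3; J_ω[:, 3] = (0,0,0)
entry J[1][3] = 1.0000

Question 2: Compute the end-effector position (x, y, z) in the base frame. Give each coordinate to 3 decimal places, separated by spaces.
after link 1: o_1 = (3.0000, 0.0000, 2.0000)
after link 2: o_2 = (4.0000, 0.0000, 6.0000)
after link 3: o_3 = (4.8660, 2.0000, 6.5000)
after link 4: o_4 = (6.8660, 3.0000, 3.0359)
after link 5: o_5 = (7.7321, -2.0000, 3.5359)
after link 6: o_6 = (11.4641, -2.0000, 1.0718)

11.464 -2.000 1.072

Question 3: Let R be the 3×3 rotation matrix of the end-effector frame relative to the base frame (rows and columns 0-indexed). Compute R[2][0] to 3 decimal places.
End-effector x-axis (col 0 of R) = (0.8660,-0.0000,0.5000)
R[2][0] = 0.5000

0.500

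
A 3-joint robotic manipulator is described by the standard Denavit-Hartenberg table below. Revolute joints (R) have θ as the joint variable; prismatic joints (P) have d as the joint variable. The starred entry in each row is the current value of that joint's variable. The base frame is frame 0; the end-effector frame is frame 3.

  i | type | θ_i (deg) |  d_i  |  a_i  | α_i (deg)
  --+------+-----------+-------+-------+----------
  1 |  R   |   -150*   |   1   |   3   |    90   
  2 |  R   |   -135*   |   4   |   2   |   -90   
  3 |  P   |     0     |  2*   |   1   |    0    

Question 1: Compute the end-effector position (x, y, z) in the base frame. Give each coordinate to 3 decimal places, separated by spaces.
after link 1: o_1 = (-2.5981, -1.5000, 1.0000)
after link 2: o_2 = (-3.3733, 2.6712, -0.4142)
after link 3: o_3 = (-3.9857, 2.3177, -2.5355)

-3.986 2.318 -2.536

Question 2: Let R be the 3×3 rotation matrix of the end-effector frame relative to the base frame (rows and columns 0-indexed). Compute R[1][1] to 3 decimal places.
-0.866

End-effector y-axis (col 1 of R) = (0.5000,-0.8660,-0.0000)
R[1][1] = -0.8660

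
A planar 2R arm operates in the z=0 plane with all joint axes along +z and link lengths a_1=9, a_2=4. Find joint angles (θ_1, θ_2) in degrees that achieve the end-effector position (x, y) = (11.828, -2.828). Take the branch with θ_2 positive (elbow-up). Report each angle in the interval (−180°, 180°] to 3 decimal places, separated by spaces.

cos θ_2 = (147.8992−9²−4²)/(2·9·4) = 0.7069; θ_2 = 45.0141° (elbow-up)
β = atan2(-2.8280,11.8280) = -13.4466°; ψ = atan2(2.8291,11.8277) = 13.4521°
θ_1 = β − ψ = -26.8987°

-26.899 45.014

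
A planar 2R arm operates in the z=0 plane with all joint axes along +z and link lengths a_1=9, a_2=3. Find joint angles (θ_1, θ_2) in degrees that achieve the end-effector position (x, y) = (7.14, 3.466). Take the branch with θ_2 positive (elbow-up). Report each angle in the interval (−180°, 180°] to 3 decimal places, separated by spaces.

6.788 120.009

cos θ_2 = (62.9928−9²−3²)/(2·9·3) = -0.5001; θ_2 = 120.0089° (elbow-up)
β = atan2(3.4660,7.1400) = 25.8935°; ψ = atan2(2.5978,7.4996) = 19.1060°
θ_1 = β − ψ = 6.7875°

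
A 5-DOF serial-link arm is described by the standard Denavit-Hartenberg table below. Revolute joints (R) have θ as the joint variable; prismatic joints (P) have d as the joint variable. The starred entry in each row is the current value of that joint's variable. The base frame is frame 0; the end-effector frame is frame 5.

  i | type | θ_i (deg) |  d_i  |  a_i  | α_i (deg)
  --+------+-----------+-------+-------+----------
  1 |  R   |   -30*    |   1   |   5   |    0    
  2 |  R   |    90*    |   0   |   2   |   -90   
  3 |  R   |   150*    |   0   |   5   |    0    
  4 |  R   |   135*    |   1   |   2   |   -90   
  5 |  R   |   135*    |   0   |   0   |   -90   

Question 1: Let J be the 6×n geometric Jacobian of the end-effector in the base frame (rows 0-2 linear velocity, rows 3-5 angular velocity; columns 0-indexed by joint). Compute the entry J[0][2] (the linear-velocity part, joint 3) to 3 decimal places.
-0.284

axis z_2 = (-0.8660,0.5000,0.0000); lever o_n−o_2 = (-2.7723,-2.8017,-0.5681)
cross product → J_v[:, 2] = (-0.2841,-0.4920,3.8125)
J_ω[:, 2] = z_2
entry J[0][2] = -0.2841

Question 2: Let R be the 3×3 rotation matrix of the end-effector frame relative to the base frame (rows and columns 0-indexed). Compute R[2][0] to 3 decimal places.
End-effector x-axis (col 0 of R) = (0.5209,-0.5120,-0.6830)
R[2][0] = -0.6830

-0.683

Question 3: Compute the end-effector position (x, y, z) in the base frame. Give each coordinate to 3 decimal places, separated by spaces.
2.558 -3.570 0.432

after link 1: o_1 = (4.3301, -2.5000, 1.0000)
after link 2: o_2 = (5.3301, -0.7679, 1.0000)
after link 3: o_3 = (3.1651, -4.5179, -1.5000)
after link 4: o_4 = (2.5579, -3.5697, 0.4319)
after link 5: o_5 = (2.5579, -3.5697, 0.4319)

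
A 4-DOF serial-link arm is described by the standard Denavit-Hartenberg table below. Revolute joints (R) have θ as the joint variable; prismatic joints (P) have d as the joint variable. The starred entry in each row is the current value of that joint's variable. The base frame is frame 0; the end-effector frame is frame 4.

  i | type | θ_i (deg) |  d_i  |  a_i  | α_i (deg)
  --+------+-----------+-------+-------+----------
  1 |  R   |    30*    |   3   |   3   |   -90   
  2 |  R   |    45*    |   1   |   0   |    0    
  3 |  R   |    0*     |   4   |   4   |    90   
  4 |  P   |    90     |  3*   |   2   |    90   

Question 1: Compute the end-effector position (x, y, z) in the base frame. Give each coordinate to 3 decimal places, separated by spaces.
after link 1: o_1 = (2.5981, 1.5000, 3.0000)
after link 2: o_2 = (2.0981, 2.3660, 3.0000)
after link 3: o_3 = (2.5476, 7.2443, 0.1716)
after link 4: o_4 = (3.3847, 10.0371, 2.2929)

3.385 10.037 2.293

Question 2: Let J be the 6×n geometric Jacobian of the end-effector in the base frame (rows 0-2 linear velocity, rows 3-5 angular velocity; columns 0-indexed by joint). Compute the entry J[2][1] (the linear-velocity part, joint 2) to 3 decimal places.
-4.950

axis z_1 = (-0.5000,0.8660,0.0000); lever o_n−o_1 = (0.7866,8.5371,-0.7071)
cross product → J_v[:, 1] = (-0.6124,-0.3536,-4.9497)
J_ω[:, 1] = z_1
entry J[2][1] = -4.9497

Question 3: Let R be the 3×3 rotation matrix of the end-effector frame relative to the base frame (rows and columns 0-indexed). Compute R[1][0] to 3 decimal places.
0.866

End-effector x-axis (col 0 of R) = (-0.5000,0.8660,-0.0000)
R[1][0] = 0.8660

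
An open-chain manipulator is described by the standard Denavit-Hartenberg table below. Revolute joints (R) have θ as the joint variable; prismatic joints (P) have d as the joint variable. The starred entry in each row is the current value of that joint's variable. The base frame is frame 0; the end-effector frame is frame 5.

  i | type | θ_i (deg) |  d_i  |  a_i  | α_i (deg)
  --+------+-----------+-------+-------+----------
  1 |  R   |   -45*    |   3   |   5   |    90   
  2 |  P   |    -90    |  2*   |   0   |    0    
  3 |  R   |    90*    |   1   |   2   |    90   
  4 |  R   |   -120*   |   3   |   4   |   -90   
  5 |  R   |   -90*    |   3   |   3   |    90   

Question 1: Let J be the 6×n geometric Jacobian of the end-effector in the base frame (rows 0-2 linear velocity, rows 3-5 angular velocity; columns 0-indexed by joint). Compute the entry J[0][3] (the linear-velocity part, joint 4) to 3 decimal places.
3.087

axis z_3 = (-0.0000,-0.0000,-1.0000); lever o_n−o_3 = (3.9331,3.0872,-6.0000)
cross product → J_v[:, 3] = (3.0872,-3.9331,0.0000)
J_ω[:, 3] = z_3
entry J[0][3] = 3.0872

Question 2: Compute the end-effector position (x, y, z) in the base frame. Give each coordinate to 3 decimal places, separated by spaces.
6.761 -3.984 -3.000

after link 1: o_1 = (3.5355, -3.5355, 3.0000)
after link 2: o_2 = (2.1213, -4.9497, 3.0000)
after link 3: o_3 = (2.8284, -7.0711, 3.0000)
after link 4: o_4 = (3.8637, -3.2074, -0.0000)
after link 5: o_5 = (6.7615, -3.9838, -3.0000)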